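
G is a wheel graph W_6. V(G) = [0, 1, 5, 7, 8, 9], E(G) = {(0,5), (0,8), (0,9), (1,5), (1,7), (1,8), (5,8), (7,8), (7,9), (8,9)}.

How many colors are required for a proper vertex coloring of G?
Clique number ω(G) = 3 (lower bound: χ ≥ ω).
Odd cycle [9, 0, 5, 1, 7] needs 3 colors (χ ≥ 3).
Vertex 8 is adjacent to every vertex of [0, 1, 5, 7, 9], which already need 3 colors among themselves, so 8 needs a new color (χ ≥ 4).
The coloring below uses 4 colors, so χ(G) = 4.
A valid 4-coloring: color 1: [8]; color 2: [1, 9]; color 3: [0, 7]; color 4: [5].

χ(G) = 4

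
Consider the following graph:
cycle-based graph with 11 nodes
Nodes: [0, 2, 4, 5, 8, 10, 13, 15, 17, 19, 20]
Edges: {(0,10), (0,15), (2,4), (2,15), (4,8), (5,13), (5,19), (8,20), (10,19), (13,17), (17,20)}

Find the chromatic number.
χ(G) = 3

Clique number ω(G) = 2 (lower bound: χ ≥ ω).
Odd cycle [10, 19, 5, 13, 17, 20, 8, 4, 2, 15, 0] needs 3 colors (χ ≥ 3).
The coloring below uses 3 colors, so χ(G) = 3.
A valid 3-coloring: color 1: [5, 8, 10, 15, 17]; color 2: [0, 4, 13, 19, 20]; color 3: [2].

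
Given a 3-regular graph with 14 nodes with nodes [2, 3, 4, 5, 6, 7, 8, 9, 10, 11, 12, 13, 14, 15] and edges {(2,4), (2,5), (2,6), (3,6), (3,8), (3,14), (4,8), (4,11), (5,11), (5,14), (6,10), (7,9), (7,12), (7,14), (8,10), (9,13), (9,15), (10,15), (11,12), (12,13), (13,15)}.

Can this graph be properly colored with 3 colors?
Yes, G is 3-colorable

A valid 3-coloring: color 1: [6, 7, 8, 11, 13]; color 2: [2, 9, 10, 12, 14]; color 3: [3, 4, 5, 15].
(χ(G) = 3 ≤ 3.)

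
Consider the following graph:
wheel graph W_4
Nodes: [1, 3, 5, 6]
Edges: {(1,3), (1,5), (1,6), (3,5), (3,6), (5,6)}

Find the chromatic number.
χ(G) = 4

Clique number ω(G) = 4 (lower bound: χ ≥ ω).
The clique on [1, 3, 5, 6] has size 4, forcing χ ≥ 4, and the coloring below uses 4 colors, so χ(G) = 4.
A valid 4-coloring: color 1: [1]; color 2: [5]; color 3: [6]; color 4: [3].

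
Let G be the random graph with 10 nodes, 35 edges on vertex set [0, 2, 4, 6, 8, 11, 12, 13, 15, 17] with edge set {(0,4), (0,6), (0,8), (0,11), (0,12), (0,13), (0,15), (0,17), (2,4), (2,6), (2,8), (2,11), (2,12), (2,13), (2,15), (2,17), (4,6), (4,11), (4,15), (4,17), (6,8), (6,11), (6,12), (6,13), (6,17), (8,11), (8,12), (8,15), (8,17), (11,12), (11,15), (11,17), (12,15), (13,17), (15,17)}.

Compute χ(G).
χ(G) = 5

Clique number ω(G) = 5 (lower bound: χ ≥ ω).
The clique on [0, 6, 8, 11, 17] has size 5, forcing χ ≥ 5, and the coloring below uses 5 colors, so χ(G) = 5.
A valid 5-coloring: color 1: [0, 2]; color 2: [11, 13]; color 3: [12, 17]; color 4: [6, 15]; color 5: [4, 8].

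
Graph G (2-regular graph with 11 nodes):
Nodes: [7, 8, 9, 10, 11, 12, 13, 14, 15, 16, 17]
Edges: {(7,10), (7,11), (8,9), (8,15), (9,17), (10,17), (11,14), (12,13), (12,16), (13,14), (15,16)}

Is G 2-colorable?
Odd cycle [17, 10, 7, 11, 14, 13, 12, 16, 15, 8, 9] needs 3 colors (χ ≥ 3).
Hence χ(G) ≥ 3 > 2, so no proper 2-coloring exists.

No, G is not 2-colorable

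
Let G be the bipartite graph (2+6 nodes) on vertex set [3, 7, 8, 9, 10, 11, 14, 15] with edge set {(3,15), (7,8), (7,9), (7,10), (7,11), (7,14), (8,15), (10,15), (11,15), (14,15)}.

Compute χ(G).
Clique number ω(G) = 2 (lower bound: χ ≥ ω).
The graph is bipartite (no odd cycle), so 2 colors suffice: χ(G) = 2.
A valid 2-coloring: color 1: [7, 15]; color 2: [3, 8, 9, 10, 11, 14].

χ(G) = 2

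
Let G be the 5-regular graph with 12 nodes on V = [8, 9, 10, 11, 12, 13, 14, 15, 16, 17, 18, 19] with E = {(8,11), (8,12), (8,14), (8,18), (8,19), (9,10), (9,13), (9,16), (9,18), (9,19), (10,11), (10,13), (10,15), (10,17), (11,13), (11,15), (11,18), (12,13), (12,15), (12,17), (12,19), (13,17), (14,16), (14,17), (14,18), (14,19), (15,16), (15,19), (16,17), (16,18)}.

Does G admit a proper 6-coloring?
Yes, G is 6-colorable

A valid 6-coloring: color 1: [9, 11, 12, 14]; color 2: [10, 16, 19]; color 3: [8, 13, 15]; color 4: [17, 18].
(χ(G) = 4 ≤ 6.)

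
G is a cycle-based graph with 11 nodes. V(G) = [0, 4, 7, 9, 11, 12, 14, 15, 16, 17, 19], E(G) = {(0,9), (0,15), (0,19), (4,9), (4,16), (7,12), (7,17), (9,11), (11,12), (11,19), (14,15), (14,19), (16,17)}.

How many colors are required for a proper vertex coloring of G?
χ(G) = 3

Clique number ω(G) = 2 (lower bound: χ ≥ ω).
Odd cycle [4, 16, 17, 7, 12, 11, 19, 0, 9] needs 3 colors (χ ≥ 3).
The coloring below uses 3 colors, so χ(G) = 3.
A valid 3-coloring: color 1: [0, 7, 11, 14, 16]; color 2: [4, 12, 15, 17, 19]; color 3: [9].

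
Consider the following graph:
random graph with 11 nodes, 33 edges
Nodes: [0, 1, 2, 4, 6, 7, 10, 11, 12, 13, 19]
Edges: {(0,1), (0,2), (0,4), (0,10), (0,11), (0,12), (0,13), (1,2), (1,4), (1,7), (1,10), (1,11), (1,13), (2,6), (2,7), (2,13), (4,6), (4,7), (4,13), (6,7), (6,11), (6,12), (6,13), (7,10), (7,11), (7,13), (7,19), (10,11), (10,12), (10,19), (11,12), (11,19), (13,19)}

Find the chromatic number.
χ(G) = 5

Clique number ω(G) = 4 (lower bound: χ ≥ ω).
Suppose a proper 4-coloring c exists. The clique [0, 1, 2, 13] takes 4 distinct colors; by symmetry let c(0) = 1, c(1) = 2, c(2) = 3, c(13) = 4.
- Vertex 7: neighbors [1, 2, 13] already have colors [2, 3, 4] ⇒ c(7) = 1.
- Vertex 6: neighbors [7, 2, 13] already have colors [1, 3, 4] ⇒ c(6) = 2.
- Vertex 4: neighbors [0, 1, 13] already have colors [1, 2, 4] ⇒ c(4) = 3.
- Vertex 10: neighbors [0, 1] already have colors [1, 2]; try each remaining color.
- Case c(10) = 3:
  - Vertex 11: neighbors [0, 1, 10] already have colors [1, 2, 3] ⇒ c(11) = 4.
  - Vertex 12: neighbors [0, 6, 10, 11] already have colors [1, 2, 3, 4] — all 4 colors blocked. Contradiction.
- Case c(10) = 4:
  - Vertex 11: neighbors [0, 1, 10] already have colors [1, 2, 4] ⇒ c(11) = 3.
  - Vertex 12: neighbors [0, 6, 11, 10] already have colors [1, 2, 3, 4] — all 4 colors blocked. Contradiction.
Every case ends in a contradiction, so G has no proper 4-coloring (χ ≥ 5).
The coloring below uses 5 colors, so χ(G) = 5.
A valid 5-coloring: color 1: [0, 7]; color 2: [1, 12, 19]; color 3: [11, 13]; color 4: [6, 10]; color 5: [2, 4].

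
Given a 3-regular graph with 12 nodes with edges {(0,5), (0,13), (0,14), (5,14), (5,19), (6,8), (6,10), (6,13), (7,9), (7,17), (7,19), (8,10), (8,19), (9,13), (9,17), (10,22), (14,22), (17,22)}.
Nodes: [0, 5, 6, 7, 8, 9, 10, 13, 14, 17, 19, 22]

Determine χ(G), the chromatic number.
χ(G) = 3

Clique number ω(G) = 3 (lower bound: χ ≥ ω).
The clique on [0, 5, 14] has size 3, forcing χ ≥ 3, and the coloring below uses 3 colors, so χ(G) = 3.
A valid 3-coloring: color 1: [0, 6, 9, 19, 22]; color 2: [5, 8, 13, 17]; color 3: [7, 10, 14].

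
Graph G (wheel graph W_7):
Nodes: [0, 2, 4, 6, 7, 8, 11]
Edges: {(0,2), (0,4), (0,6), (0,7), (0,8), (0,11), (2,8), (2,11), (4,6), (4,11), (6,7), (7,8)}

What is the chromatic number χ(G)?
χ(G) = 3

Clique number ω(G) = 3 (lower bound: χ ≥ ω).
The clique on [0, 2, 8] has size 3, forcing χ ≥ 3, and the coloring below uses 3 colors, so χ(G) = 3.
A valid 3-coloring: color 1: [0]; color 2: [2, 4, 7]; color 3: [6, 8, 11].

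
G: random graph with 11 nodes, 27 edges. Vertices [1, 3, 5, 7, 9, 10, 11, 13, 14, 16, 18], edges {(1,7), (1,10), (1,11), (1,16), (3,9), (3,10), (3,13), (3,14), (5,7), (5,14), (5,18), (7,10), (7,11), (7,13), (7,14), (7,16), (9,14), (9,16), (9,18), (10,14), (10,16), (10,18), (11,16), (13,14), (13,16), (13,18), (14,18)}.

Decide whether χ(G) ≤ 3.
No, G is not 3-colorable

The clique on vertices [1, 7, 10, 16] has size 4 > 3, so it alone needs 4 colors.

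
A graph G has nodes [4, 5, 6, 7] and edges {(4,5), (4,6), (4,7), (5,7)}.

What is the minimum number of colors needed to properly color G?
Clique number ω(G) = 3 (lower bound: χ ≥ ω).
The clique on [4, 5, 7] has size 3, forcing χ ≥ 3, and the coloring below uses 3 colors, so χ(G) = 3.
A valid 3-coloring: color 1: [4]; color 2: [6, 7]; color 3: [5].

χ(G) = 3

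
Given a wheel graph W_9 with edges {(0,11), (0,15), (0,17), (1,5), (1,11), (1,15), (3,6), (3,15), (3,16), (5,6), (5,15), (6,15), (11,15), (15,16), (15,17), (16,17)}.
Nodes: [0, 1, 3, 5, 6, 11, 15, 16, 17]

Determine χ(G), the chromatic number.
χ(G) = 3

Clique number ω(G) = 3 (lower bound: χ ≥ ω).
The clique on [0, 15, 17] has size 3, forcing χ ≥ 3, and the coloring below uses 3 colors, so χ(G) = 3.
A valid 3-coloring: color 1: [15]; color 2: [3, 5, 11, 17]; color 3: [0, 1, 6, 16].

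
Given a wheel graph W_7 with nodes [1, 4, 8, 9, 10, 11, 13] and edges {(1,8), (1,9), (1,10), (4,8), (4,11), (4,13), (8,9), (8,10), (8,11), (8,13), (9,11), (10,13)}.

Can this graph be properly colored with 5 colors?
Yes, G is 5-colorable

A valid 5-coloring: color 1: [8]; color 2: [1, 11, 13]; color 3: [4, 9, 10].
(χ(G) = 3 ≤ 5.)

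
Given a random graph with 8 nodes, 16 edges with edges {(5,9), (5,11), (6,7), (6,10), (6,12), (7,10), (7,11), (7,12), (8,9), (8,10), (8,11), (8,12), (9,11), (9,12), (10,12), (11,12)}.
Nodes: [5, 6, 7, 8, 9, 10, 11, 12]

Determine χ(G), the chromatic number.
χ(G) = 4

Clique number ω(G) = 4 (lower bound: χ ≥ ω).
The clique on [8, 9, 11, 12] has size 4, forcing χ ≥ 4, and the coloring below uses 4 colors, so χ(G) = 4.
A valid 4-coloring: color 1: [5, 12]; color 2: [10, 11]; color 3: [7, 9]; color 4: [6, 8].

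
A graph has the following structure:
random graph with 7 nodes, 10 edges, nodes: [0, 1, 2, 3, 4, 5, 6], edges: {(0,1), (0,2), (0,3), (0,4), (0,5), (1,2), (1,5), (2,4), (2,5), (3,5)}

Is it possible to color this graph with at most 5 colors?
Yes, G is 5-colorable

A valid 5-coloring: color 1: [0, 6]; color 2: [4, 5]; color 3: [2, 3]; color 4: [1].
(χ(G) = 4 ≤ 5.)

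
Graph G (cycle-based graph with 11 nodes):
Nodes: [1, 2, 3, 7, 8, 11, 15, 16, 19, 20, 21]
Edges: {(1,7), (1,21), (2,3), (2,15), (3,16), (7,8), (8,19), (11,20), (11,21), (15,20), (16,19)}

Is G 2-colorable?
No, G is not 2-colorable

Odd cycle [20, 15, 2, 3, 16, 19, 8, 7, 1, 21, 11] needs 3 colors (χ ≥ 3).
Hence χ(G) ≥ 3 > 2, so no proper 2-coloring exists.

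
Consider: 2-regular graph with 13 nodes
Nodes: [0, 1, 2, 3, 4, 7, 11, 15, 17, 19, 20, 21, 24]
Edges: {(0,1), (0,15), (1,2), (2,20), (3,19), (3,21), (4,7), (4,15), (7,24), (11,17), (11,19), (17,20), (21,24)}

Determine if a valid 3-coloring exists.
Yes, G is 3-colorable

A valid 3-coloring: color 1: [0, 2, 4, 17, 19, 21]; color 2: [1, 3, 11, 15, 20, 24]; color 3: [7].
(χ(G) = 3 ≤ 3.)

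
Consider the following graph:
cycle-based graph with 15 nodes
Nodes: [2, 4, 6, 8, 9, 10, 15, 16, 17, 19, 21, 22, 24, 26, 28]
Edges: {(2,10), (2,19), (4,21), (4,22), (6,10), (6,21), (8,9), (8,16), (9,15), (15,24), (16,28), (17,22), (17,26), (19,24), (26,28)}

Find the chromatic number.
χ(G) = 3

Clique number ω(G) = 2 (lower bound: χ ≥ ω).
Odd cycle [24, 15, 9, 8, 16, 28, 26, 17, 22, 4, 21, 6, 10, 2, 19] needs 3 colors (χ ≥ 3).
The coloring below uses 3 colors, so χ(G) = 3.
A valid 3-coloring: color 1: [2, 9, 16, 21, 22, 24, 26]; color 2: [4, 6, 8, 15, 17, 19, 28]; color 3: [10].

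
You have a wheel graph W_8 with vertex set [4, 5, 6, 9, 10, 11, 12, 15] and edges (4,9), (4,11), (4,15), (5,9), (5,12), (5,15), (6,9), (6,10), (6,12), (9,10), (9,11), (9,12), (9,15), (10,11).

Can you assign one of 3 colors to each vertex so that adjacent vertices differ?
No, G is not 3-colorable

Odd cycle [11, 10, 6, 12, 5, 15, 4] needs 3 colors (χ ≥ 3).
Vertex 9 is adjacent to every vertex of [4, 5, 6, 10, 11, 12, 15], which already need 3 colors among themselves, so 9 needs a new color (χ ≥ 4).
Hence χ(G) ≥ 4 > 3, so no proper 3-coloring exists.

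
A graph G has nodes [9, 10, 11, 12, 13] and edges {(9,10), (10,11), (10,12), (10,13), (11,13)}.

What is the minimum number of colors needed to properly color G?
χ(G) = 3

Clique number ω(G) = 3 (lower bound: χ ≥ ω).
The clique on [10, 11, 13] has size 3, forcing χ ≥ 3, and the coloring below uses 3 colors, so χ(G) = 3.
A valid 3-coloring: color 1: [10]; color 2: [9, 12, 13]; color 3: [11].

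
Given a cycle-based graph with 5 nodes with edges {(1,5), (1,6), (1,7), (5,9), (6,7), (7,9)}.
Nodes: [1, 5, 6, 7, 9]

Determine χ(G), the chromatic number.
Clique number ω(G) = 3 (lower bound: χ ≥ ω).
The clique on [1, 6, 7] has size 3, forcing χ ≥ 3, and the coloring below uses 3 colors, so χ(G) = 3.
A valid 3-coloring: color 1: [1, 9]; color 2: [5, 7]; color 3: [6].

χ(G) = 3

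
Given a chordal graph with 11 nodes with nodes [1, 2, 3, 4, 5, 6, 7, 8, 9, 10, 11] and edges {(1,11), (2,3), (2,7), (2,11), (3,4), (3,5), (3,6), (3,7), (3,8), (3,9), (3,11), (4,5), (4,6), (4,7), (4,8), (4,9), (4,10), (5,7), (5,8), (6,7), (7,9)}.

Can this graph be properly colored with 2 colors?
The clique on vertices [3, 4, 5, 8] has size 4 > 2, so it alone needs 4 colors.

No, G is not 2-colorable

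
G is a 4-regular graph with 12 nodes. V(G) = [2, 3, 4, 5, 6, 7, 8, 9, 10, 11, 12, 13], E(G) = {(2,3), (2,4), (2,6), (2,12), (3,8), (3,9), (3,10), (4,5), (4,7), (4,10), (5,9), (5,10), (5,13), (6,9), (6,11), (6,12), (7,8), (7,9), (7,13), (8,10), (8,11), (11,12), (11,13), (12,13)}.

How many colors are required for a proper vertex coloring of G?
χ(G) = 3

Clique number ω(G) = 3 (lower bound: χ ≥ ω).
The clique on [2, 6, 12] has size 3, forcing χ ≥ 3, and the coloring below uses 3 colors, so χ(G) = 3.
A valid 3-coloring: color 1: [3, 5, 7, 12]; color 2: [2, 9, 10, 11]; color 3: [4, 6, 8, 13].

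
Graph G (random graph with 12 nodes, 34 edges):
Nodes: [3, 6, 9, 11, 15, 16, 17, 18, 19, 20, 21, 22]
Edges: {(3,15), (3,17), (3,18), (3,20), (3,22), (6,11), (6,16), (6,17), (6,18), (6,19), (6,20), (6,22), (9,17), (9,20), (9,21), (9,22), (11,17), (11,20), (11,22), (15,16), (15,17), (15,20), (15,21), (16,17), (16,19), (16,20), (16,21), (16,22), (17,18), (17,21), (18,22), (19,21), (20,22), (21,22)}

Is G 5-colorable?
Yes, G is 5-colorable

A valid 5-coloring: color 1: [17, 19, 22]; color 2: [6, 9, 15]; color 3: [18, 20, 21]; color 4: [3, 11, 16].
(χ(G) = 4 ≤ 5.)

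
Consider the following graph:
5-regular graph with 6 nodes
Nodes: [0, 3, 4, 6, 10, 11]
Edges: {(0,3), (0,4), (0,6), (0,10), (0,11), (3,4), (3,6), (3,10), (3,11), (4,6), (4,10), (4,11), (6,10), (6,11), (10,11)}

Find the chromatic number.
χ(G) = 6

Clique number ω(G) = 6 (lower bound: χ ≥ ω).
The clique on [0, 3, 4, 6, 10, 11] has size 6, forcing χ ≥ 6, and the coloring below uses 6 colors, so χ(G) = 6.
A valid 6-coloring: color 1: [3]; color 2: [10]; color 3: [6]; color 4: [11]; color 5: [4]; color 6: [0].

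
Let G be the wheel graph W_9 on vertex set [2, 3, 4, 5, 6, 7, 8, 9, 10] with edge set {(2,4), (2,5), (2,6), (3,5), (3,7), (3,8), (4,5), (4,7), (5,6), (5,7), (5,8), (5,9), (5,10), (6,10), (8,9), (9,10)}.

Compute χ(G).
Clique number ω(G) = 3 (lower bound: χ ≥ ω).
The clique on [2, 4, 5] has size 3, forcing χ ≥ 3, and the coloring below uses 3 colors, so χ(G) = 3.
A valid 3-coloring: color 1: [5]; color 2: [3, 4, 6, 9]; color 3: [2, 7, 8, 10].

χ(G) = 3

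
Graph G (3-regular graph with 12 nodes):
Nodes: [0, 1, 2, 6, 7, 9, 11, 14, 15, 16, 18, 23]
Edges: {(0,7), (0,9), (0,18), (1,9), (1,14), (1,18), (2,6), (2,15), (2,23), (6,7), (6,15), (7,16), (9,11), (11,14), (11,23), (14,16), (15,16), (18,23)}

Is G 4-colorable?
Yes, G is 4-colorable

A valid 4-coloring: color 1: [2, 7, 9, 14, 18]; color 2: [0, 1, 6, 11, 16]; color 3: [15, 23].
(χ(G) = 3 ≤ 4.)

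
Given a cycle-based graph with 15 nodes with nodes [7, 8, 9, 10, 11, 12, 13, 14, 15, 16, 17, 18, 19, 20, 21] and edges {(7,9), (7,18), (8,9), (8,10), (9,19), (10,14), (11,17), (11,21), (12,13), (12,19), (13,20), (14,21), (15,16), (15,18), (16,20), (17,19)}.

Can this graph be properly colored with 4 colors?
A valid 4-coloring: color 1: [9, 10, 13, 16, 17, 18, 21]; color 2: [7, 8, 11, 14, 15, 19, 20]; color 3: [12].
(χ(G) = 3 ≤ 4.)

Yes, G is 4-colorable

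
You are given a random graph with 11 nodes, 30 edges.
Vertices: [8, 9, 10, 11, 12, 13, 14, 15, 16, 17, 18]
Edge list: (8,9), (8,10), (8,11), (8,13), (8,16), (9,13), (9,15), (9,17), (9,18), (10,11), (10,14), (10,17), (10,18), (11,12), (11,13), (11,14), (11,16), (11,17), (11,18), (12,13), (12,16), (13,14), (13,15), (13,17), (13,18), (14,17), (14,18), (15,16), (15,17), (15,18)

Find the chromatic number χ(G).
Clique number ω(G) = 4 (lower bound: χ ≥ ω).
The clique on [9, 13, 15, 17] has size 4, forcing χ ≥ 4, and the coloring below uses 4 colors, so χ(G) = 4.
A valid 4-coloring: color 1: [9, 11]; color 2: [10, 13, 16]; color 3: [8, 12, 17, 18]; color 4: [14, 15].

χ(G) = 4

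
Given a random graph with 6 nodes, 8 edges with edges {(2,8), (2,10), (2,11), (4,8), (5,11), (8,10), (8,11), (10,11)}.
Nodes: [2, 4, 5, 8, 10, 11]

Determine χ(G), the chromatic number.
χ(G) = 4

Clique number ω(G) = 4 (lower bound: χ ≥ ω).
The clique on [2, 8, 10, 11] has size 4, forcing χ ≥ 4, and the coloring below uses 4 colors, so χ(G) = 4.
A valid 4-coloring: color 1: [4, 11]; color 2: [5, 8]; color 3: [2]; color 4: [10].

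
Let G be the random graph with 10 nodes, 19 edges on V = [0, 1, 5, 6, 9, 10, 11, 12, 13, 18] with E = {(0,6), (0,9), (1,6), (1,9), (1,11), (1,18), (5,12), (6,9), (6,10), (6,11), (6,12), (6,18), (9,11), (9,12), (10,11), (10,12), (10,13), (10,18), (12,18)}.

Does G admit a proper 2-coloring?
The clique on vertices [1, 6, 9, 11] has size 4 > 2, so it alone needs 4 colors.

No, G is not 2-colorable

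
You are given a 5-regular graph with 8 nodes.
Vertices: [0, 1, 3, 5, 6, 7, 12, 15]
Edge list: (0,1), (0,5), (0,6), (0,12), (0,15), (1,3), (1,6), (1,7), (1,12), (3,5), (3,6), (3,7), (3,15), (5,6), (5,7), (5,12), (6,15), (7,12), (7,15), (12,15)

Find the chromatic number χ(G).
χ(G) = 4

Clique number ω(G) = 3 (lower bound: χ ≥ ω).
Odd cycle [7, 3, 6, 0, 12] needs 3 colors (χ ≥ 3).
Vertex 1 is adjacent to every vertex of [0, 3, 6, 7, 12], which already need 3 colors among themselves, so 1 needs a new color (χ ≥ 4).
The coloring below uses 4 colors, so χ(G) = 4.
A valid 4-coloring: color 1: [0, 3]; color 2: [1, 5, 15]; color 3: [6, 7]; color 4: [12].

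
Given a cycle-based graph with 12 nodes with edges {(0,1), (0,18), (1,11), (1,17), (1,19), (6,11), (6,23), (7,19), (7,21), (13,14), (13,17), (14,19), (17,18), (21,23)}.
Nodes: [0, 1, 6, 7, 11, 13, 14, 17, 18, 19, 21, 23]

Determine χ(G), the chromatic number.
χ(G) = 3

Clique number ω(G) = 2 (lower bound: χ ≥ ω).
Odd cycle [13, 17, 1, 19, 14] needs 3 colors (χ ≥ 3).
The coloring below uses 3 colors, so χ(G) = 3.
A valid 3-coloring: color 1: [1, 7, 13, 18, 23]; color 2: [0, 6, 17, 19, 21]; color 3: [11, 14].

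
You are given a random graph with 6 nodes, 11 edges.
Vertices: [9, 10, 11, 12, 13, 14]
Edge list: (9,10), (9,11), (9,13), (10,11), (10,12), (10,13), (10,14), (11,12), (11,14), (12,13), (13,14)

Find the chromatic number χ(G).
Clique number ω(G) = 3 (lower bound: χ ≥ ω).
The clique on [9, 10, 11] has size 3, forcing χ ≥ 3, and the coloring below uses 3 colors, so χ(G) = 3.
A valid 3-coloring: color 1: [10]; color 2: [11, 13]; color 3: [9, 12, 14].

χ(G) = 3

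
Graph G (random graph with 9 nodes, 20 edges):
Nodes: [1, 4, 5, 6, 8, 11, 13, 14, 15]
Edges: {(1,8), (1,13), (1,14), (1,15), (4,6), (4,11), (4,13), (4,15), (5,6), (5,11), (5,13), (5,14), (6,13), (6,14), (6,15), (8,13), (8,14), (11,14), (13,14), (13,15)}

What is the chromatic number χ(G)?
χ(G) = 4

Clique number ω(G) = 4 (lower bound: χ ≥ ω).
The clique on [1, 8, 13, 14] has size 4, forcing χ ≥ 4, and the coloring below uses 4 colors, so χ(G) = 4.
A valid 4-coloring: color 1: [11, 13]; color 2: [4, 14]; color 3: [1, 6]; color 4: [5, 8, 15].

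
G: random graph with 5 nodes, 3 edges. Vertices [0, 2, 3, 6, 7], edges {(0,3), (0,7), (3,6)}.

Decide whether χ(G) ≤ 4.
A valid 4-coloring: color 1: [0, 2, 6]; color 2: [3, 7].
(χ(G) = 2 ≤ 4.)

Yes, G is 4-colorable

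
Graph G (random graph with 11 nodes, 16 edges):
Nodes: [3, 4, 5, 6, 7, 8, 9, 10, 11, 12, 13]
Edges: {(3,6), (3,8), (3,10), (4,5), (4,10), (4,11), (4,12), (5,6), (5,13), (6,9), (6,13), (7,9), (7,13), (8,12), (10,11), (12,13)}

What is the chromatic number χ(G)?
χ(G) = 3

Clique number ω(G) = 3 (lower bound: χ ≥ ω).
The clique on [4, 10, 11] has size 3, forcing χ ≥ 3, and the coloring below uses 3 colors, so χ(G) = 3.
A valid 3-coloring: color 1: [4, 6, 7, 8]; color 2: [3, 9, 11, 13]; color 3: [5, 10, 12].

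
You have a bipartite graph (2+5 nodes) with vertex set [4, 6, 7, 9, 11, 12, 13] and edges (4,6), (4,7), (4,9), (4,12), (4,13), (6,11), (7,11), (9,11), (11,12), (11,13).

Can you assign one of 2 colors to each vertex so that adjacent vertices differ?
Yes, G is 2-colorable

A valid 2-coloring: color 1: [4, 11]; color 2: [6, 7, 9, 12, 13].
(χ(G) = 2 ≤ 2.)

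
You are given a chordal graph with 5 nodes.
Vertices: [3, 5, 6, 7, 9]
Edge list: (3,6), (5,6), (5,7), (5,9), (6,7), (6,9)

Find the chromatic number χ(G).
Clique number ω(G) = 3 (lower bound: χ ≥ ω).
The clique on [5, 6, 9] has size 3, forcing χ ≥ 3, and the coloring below uses 3 colors, so χ(G) = 3.
A valid 3-coloring: color 1: [6]; color 2: [3, 5]; color 3: [7, 9].

χ(G) = 3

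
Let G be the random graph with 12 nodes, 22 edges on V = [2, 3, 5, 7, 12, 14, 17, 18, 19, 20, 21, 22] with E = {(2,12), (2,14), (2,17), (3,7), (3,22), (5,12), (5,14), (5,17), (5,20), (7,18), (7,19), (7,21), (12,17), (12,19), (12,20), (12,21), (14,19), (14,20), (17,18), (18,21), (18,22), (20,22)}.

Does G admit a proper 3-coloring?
Yes, G is 3-colorable

A valid 3-coloring: color 1: [3, 12, 14, 18]; color 2: [7, 17, 20]; color 3: [2, 5, 19, 21, 22].
(χ(G) = 3 ≤ 3.)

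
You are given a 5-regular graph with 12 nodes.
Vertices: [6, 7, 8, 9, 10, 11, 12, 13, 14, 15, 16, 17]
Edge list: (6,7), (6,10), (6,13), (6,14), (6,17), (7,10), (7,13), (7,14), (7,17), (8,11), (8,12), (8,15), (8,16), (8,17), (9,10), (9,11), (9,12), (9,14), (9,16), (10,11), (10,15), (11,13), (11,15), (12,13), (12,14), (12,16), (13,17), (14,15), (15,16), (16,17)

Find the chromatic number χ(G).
χ(G) = 4

Clique number ω(G) = 4 (lower bound: χ ≥ ω).
The clique on [6, 7, 13, 17] has size 4, forcing χ ≥ 4, and the coloring below uses 4 colors, so χ(G) = 4.
A valid 4-coloring: color 1: [10, 14, 17]; color 2: [6, 11, 16]; color 3: [7, 12, 15]; color 4: [8, 9, 13].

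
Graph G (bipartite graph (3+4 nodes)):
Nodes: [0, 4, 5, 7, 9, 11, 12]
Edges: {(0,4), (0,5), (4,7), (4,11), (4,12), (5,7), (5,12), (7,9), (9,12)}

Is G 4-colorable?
A valid 4-coloring: color 1: [4, 5, 9]; color 2: [0, 7, 11, 12].
(χ(G) = 2 ≤ 4.)

Yes, G is 4-colorable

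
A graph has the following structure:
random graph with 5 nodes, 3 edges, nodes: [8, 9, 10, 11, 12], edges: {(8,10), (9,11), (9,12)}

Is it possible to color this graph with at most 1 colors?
No, G is not 1-colorable

Edge (8,10) forces its endpoints to differ, so 1 color is not enough.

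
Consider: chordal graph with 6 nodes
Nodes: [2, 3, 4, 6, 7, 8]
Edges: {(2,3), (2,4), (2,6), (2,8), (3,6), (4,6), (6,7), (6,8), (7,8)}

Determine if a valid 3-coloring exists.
A valid 3-coloring: color 1: [6]; color 2: [2, 7]; color 3: [3, 4, 8].
(χ(G) = 3 ≤ 3.)

Yes, G is 3-colorable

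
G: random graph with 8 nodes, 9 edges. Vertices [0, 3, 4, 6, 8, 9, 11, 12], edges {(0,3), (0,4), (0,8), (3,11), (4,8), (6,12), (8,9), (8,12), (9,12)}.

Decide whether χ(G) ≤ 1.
No, G is not 1-colorable

The clique on vertices [0, 4, 8] has size 3 > 1, so it alone needs 3 colors.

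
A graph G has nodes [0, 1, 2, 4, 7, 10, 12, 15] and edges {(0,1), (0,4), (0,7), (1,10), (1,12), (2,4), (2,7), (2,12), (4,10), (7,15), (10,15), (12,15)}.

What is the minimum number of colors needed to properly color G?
Clique number ω(G) = 2 (lower bound: χ ≥ ω).
Odd cycle [12, 2, 4, 0, 1] needs 3 colors (χ ≥ 3).
The coloring below uses 3 colors, so χ(G) = 3.
A valid 3-coloring: color 1: [0, 10, 12]; color 2: [1, 4, 7]; color 3: [2, 15].

χ(G) = 3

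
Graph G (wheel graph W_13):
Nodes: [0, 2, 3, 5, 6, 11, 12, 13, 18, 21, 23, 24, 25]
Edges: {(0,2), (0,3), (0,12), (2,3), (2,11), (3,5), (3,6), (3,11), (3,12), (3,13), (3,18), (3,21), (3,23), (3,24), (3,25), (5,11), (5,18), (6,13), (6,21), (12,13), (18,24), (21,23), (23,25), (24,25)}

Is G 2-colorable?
No, G is not 2-colorable

The clique on vertices [0, 2, 3] has size 3 > 2, so it alone needs 3 colors.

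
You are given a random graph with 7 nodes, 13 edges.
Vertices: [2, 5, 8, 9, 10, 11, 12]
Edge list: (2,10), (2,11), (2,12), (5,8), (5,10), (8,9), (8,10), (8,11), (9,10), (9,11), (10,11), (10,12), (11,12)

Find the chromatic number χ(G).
χ(G) = 4

Clique number ω(G) = 4 (lower bound: χ ≥ ω).
The clique on [8, 9, 10, 11] has size 4, forcing χ ≥ 4, and the coloring below uses 4 colors, so χ(G) = 4.
A valid 4-coloring: color 1: [10]; color 2: [5, 11]; color 3: [8, 12]; color 4: [2, 9].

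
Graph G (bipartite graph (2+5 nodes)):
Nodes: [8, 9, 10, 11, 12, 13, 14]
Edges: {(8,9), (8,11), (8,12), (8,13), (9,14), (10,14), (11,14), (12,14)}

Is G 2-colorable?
Yes, G is 2-colorable

A valid 2-coloring: color 1: [8, 14]; color 2: [9, 10, 11, 12, 13].
(χ(G) = 2 ≤ 2.)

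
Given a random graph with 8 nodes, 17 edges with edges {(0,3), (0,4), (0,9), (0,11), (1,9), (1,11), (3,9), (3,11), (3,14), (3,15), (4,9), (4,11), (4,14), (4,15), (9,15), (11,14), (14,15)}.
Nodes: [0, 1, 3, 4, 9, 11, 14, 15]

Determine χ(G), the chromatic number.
Clique number ω(G) = 3 (lower bound: χ ≥ ω).
Odd cycle [11, 0, 9, 15, 14] needs 3 colors (χ ≥ 3).
Vertex 3 is adjacent to every vertex of [0, 9, 11, 14, 15], which already need 3 colors among themselves, so 3 needs a new color (χ ≥ 4).
The coloring below uses 4 colors, so χ(G) = 4.
A valid 4-coloring: color 1: [11, 15]; color 2: [1, 3, 4]; color 3: [9, 14]; color 4: [0].

χ(G) = 4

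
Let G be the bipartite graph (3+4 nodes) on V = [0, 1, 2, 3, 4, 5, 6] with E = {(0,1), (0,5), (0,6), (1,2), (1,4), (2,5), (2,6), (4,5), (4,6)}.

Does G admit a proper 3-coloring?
Yes, G is 3-colorable

A valid 3-coloring: color 1: [1, 3, 5, 6]; color 2: [0, 2, 4].
(χ(G) = 2 ≤ 3.)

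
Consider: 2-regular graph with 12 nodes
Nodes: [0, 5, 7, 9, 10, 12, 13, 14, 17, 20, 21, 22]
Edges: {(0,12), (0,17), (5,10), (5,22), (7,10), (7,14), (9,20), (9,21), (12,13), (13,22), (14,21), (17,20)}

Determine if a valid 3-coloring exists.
Yes, G is 3-colorable

A valid 3-coloring: color 1: [0, 5, 7, 13, 20, 21]; color 2: [9, 10, 12, 14, 17, 22].
(χ(G) = 2 ≤ 3.)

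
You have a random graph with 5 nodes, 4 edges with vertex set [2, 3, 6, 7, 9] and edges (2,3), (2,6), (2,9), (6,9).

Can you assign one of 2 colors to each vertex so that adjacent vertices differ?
The clique on vertices [2, 6, 9] has size 3 > 2, so it alone needs 3 colors.

No, G is not 2-colorable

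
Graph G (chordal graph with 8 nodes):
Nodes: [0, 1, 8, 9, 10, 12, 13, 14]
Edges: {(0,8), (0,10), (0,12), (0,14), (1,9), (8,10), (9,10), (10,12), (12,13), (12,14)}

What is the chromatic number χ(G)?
χ(G) = 3

Clique number ω(G) = 3 (lower bound: χ ≥ ω).
The clique on [0, 8, 10] has size 3, forcing χ ≥ 3, and the coloring below uses 3 colors, so χ(G) = 3.
A valid 3-coloring: color 1: [0, 9, 13]; color 2: [1, 8, 12]; color 3: [10, 14].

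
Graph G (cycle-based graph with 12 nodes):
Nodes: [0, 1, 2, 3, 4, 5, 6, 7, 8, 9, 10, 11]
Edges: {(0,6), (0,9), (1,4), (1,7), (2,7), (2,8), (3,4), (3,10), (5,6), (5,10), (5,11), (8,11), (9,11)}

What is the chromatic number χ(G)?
χ(G) = 3

Clique number ω(G) = 2 (lower bound: χ ≥ ω).
Odd cycle [9, 0, 6, 5, 11] needs 3 colors (χ ≥ 3).
The coloring below uses 3 colors, so χ(G) = 3.
A valid 3-coloring: color 1: [0, 1, 2, 10, 11]; color 2: [4, 5, 7, 8, 9]; color 3: [3, 6].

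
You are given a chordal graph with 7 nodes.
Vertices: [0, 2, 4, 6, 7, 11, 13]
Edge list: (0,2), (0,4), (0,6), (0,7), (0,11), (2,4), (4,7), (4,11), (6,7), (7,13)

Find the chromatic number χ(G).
Clique number ω(G) = 3 (lower bound: χ ≥ ω).
The clique on [0, 2, 4] has size 3, forcing χ ≥ 3, and the coloring below uses 3 colors, so χ(G) = 3.
A valid 3-coloring: color 1: [0, 13]; color 2: [4, 6]; color 3: [2, 7, 11].

χ(G) = 3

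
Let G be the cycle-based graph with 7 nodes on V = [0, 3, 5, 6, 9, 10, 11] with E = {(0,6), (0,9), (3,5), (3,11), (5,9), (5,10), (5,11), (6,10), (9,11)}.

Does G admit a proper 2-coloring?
The clique on vertices [5, 9, 11] has size 3 > 2, so it alone needs 3 colors.

No, G is not 2-colorable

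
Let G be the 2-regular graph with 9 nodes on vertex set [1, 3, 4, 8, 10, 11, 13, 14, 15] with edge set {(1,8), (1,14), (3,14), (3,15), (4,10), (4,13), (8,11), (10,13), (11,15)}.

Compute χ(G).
χ(G) = 3

Clique number ω(G) = 3 (lower bound: χ ≥ ω).
The clique on [4, 10, 13] has size 3, forcing χ ≥ 3, and the coloring below uses 3 colors, so χ(G) = 3.
A valid 3-coloring: color 1: [8, 13, 14, 15]; color 2: [1, 3, 10, 11]; color 3: [4].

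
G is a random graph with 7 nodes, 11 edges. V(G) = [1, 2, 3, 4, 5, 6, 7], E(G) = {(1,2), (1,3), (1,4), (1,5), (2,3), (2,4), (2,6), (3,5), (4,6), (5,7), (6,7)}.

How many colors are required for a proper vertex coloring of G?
χ(G) = 3

Clique number ω(G) = 3 (lower bound: χ ≥ ω).
The clique on [1, 2, 3] has size 3, forcing χ ≥ 3, and the coloring below uses 3 colors, so χ(G) = 3.
A valid 3-coloring: color 1: [2, 5]; color 2: [1, 6]; color 3: [3, 4, 7].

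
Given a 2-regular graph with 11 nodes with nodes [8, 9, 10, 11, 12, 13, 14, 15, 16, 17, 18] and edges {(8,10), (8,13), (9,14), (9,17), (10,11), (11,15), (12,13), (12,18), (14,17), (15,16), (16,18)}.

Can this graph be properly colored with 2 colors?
The clique on vertices [9, 14, 17] has size 3 > 2, so it alone needs 3 colors.

No, G is not 2-colorable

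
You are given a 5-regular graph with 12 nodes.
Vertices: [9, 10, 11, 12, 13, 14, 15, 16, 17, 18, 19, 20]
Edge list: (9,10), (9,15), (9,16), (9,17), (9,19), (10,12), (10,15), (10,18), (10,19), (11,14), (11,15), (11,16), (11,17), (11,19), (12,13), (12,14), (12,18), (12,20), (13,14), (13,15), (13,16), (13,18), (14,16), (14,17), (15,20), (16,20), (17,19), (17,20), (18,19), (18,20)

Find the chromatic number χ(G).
χ(G) = 4

Clique number ω(G) = 3 (lower bound: χ ≥ ω).
Suppose a proper 3-coloring c exists. The clique [9, 10, 15] takes 3 distinct colors; by symmetry let c(9) = 1, c(10) = 2, c(15) = 3.
- Vertex 19: neighbors [9, 10] already have colors [1, 2] ⇒ c(19) = 3.
- Vertex 17: neighbors [9, 19] already have colors [1, 3] ⇒ c(17) = 2.
- Vertex 18: neighbors [10, 19] already have colors [2, 3] ⇒ c(18) = 1.
- Vertex 20: neighbors [18, 17, 15] already have colors [1, 2, 3] — all 3 colors blocked. Contradiction.
The forced assignments end in a contradiction, so G has no proper 3-coloring (χ ≥ 4).
The coloring below uses 4 colors, so χ(G) = 4.
A valid 4-coloring: color 1: [9, 11, 18]; color 2: [10, 13, 17]; color 3: [14, 19, 20]; color 4: [12, 15, 16].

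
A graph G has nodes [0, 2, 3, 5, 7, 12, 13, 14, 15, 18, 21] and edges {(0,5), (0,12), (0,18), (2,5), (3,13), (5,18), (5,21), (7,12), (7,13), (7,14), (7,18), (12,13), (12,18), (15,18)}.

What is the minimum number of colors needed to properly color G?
χ(G) = 3

Clique number ω(G) = 3 (lower bound: χ ≥ ω).
The clique on [7, 12, 13] has size 3, forcing χ ≥ 3, and the coloring below uses 3 colors, so χ(G) = 3.
A valid 3-coloring: color 1: [2, 13, 14, 18, 21]; color 2: [3, 5, 12, 15]; color 3: [0, 7].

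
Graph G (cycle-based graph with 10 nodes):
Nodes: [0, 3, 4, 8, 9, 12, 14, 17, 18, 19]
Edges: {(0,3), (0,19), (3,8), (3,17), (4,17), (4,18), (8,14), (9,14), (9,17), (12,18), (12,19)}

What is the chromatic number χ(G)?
Clique number ω(G) = 2 (lower bound: χ ≥ ω).
Odd cycle [0, 19, 12, 18, 4, 17, 3] needs 3 colors (χ ≥ 3).
The coloring below uses 3 colors, so χ(G) = 3.
A valid 3-coloring: color 1: [3, 9, 18, 19]; color 2: [0, 12, 14, 17]; color 3: [4, 8].

χ(G) = 3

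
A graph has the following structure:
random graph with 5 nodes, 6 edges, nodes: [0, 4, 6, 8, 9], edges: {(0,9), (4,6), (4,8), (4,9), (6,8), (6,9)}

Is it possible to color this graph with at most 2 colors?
The clique on vertices [4, 6, 8] has size 3 > 2, so it alone needs 3 colors.

No, G is not 2-colorable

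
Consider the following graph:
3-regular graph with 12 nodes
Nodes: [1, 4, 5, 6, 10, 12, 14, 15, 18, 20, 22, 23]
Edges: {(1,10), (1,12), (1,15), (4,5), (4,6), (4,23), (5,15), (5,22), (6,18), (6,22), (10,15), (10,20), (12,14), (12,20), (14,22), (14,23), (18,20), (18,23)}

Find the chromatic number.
Clique number ω(G) = 3 (lower bound: χ ≥ ω).
The clique on [1, 10, 15] has size 3, forcing χ ≥ 3, and the coloring below uses 3 colors, so χ(G) = 3.
A valid 3-coloring: color 1: [1, 5, 6, 14, 20]; color 2: [4, 12, 15, 18, 22]; color 3: [10, 23].

χ(G) = 3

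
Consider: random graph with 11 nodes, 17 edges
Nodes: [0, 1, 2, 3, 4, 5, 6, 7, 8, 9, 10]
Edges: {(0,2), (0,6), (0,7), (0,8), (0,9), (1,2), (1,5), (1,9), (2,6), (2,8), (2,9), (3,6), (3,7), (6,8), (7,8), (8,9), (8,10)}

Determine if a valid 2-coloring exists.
The clique on vertices [0, 2, 8, 9] has size 4 > 2, so it alone needs 4 colors.

No, G is not 2-colorable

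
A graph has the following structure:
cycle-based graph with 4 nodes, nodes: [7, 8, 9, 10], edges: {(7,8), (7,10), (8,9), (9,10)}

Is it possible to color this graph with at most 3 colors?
Yes, G is 3-colorable

A valid 3-coloring: color 1: [8, 10]; color 2: [7, 9].
(χ(G) = 2 ≤ 3.)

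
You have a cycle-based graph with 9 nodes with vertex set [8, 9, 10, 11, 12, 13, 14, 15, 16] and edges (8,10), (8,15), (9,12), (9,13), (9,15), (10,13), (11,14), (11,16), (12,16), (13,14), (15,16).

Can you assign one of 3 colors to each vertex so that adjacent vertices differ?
Yes, G is 3-colorable

A valid 3-coloring: color 1: [9, 10, 14, 16]; color 2: [11, 12, 13, 15]; color 3: [8].
(χ(G) = 3 ≤ 3.)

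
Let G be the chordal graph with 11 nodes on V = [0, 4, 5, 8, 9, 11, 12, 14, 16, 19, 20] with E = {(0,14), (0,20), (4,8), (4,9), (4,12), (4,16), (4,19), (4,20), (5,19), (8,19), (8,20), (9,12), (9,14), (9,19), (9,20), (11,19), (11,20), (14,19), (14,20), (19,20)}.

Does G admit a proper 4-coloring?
A valid 4-coloring: color 1: [5, 12, 16, 20]; color 2: [0, 19]; color 3: [4, 11, 14]; color 4: [8, 9].
(χ(G) = 4 ≤ 4.)

Yes, G is 4-colorable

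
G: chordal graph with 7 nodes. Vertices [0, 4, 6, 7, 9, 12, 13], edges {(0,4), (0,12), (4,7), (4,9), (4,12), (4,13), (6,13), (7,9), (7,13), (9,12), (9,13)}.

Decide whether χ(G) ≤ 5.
A valid 5-coloring: color 1: [4, 6]; color 2: [0, 9]; color 3: [12, 13]; color 4: [7].
(χ(G) = 4 ≤ 5.)

Yes, G is 5-colorable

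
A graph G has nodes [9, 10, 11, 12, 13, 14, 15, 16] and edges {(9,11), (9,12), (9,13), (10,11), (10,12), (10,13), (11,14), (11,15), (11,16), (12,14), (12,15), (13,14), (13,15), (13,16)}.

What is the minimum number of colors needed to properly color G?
Clique number ω(G) = 2 (lower bound: χ ≥ ω).
The graph is bipartite (no odd cycle), so 2 colors suffice: χ(G) = 2.
A valid 2-coloring: color 1: [11, 12, 13]; color 2: [9, 10, 14, 15, 16].

χ(G) = 2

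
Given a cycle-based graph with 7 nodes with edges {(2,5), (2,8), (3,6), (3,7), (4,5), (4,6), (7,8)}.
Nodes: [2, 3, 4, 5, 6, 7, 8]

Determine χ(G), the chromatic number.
χ(G) = 3

Clique number ω(G) = 2 (lower bound: χ ≥ ω).
Odd cycle [2, 5, 4, 6, 3, 7, 8] needs 3 colors (χ ≥ 3).
The coloring below uses 3 colors, so χ(G) = 3.
A valid 3-coloring: color 1: [2, 4, 7]; color 2: [5, 6, 8]; color 3: [3].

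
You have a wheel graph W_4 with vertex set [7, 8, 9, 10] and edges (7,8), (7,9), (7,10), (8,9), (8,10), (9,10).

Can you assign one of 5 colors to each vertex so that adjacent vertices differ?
Yes, G is 5-colorable

A valid 5-coloring: color 1: [9]; color 2: [7]; color 3: [10]; color 4: [8].
(χ(G) = 4 ≤ 5.)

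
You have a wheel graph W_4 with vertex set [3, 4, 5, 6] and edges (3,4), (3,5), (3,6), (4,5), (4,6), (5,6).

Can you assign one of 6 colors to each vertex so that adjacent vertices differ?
A valid 6-coloring: color 1: [3]; color 2: [4]; color 3: [6]; color 4: [5].
(χ(G) = 4 ≤ 6.)

Yes, G is 6-colorable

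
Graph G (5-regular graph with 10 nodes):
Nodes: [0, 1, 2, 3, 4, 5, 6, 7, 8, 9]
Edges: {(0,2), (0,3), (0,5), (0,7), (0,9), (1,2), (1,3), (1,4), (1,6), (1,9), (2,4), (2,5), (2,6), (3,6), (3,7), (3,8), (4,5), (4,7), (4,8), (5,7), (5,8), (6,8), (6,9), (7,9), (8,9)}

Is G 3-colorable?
Suppose a proper 3-coloring c exists. The clique [0, 2, 5] takes 3 distinct colors; by symmetry let c(0) = 1, c(2) = 2, c(5) = 3.
- Vertex 4: neighbors [2, 5] already have colors [2, 3] ⇒ c(4) = 1.
- Vertex 1: neighbors [4, 2] already have colors [1, 2] ⇒ c(1) = 3.
- Vertex 3: neighbors [0, 1] already have colors [1, 3] ⇒ c(3) = 2.
- Vertex 8: neighbors [4, 3, 5] already have colors [1, 2, 3] — all 3 colors blocked. Contradiction.
The forced assignments end in a contradiction, so G has no proper 3-coloring (χ ≥ 4).

No, G is not 3-colorable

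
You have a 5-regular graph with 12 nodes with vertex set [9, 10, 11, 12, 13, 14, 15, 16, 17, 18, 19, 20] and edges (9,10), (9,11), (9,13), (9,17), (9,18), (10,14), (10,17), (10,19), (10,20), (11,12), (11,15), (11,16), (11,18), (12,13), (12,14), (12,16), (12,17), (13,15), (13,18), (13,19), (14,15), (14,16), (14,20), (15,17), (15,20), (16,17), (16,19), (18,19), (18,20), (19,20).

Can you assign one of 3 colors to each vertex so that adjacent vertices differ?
No, G is not 3-colorable

Suppose a proper 3-coloring c exists. The clique [9, 10, 17] takes 3 distinct colors; by symmetry let c(9) = 1, c(10) = 2, c(17) = 3.
- Vertex 11: neighbors [9] already have colors [1]; try each remaining color.
- Case c(11) = 2:
  - Vertex 12: neighbors [11, 17] already have colors [2, 3] ⇒ c(12) = 1.
  - Vertex 16: neighbors [12, 11, 17] already have colors [1, 2, 3] — all 3 colors blocked. Contradiction.
- Case c(11) = 3:
  - Vertex 18: neighbors [9, 11] already have colors [1, 3] ⇒ c(18) = 2.
  - Vertex 13: neighbors [9, 18] already have colors [1, 2] ⇒ c(13) = 3.
  - Vertex 19: neighbors [10, 13] already have colors [2, 3] ⇒ c(19) = 1.
  - Vertex 16: neighbors [19, 11] already have colors [1, 3] ⇒ c(16) = 2.
  - Vertex 20: neighbors [19, 10] already have colors [1, 2] ⇒ c(20) = 3.
  - Vertex 14: neighbors [10, 20] already have colors [2, 3] ⇒ c(14) = 1.
  - Vertex 12: neighbors [14, 16, 11] already have colors [1, 2, 3] — all 3 colors blocked. Contradiction.
Every case ends in a contradiction, so G has no proper 3-coloring (χ ≥ 4).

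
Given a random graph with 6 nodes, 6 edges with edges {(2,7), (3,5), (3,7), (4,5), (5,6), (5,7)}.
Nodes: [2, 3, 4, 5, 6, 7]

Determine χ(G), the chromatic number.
Clique number ω(G) = 3 (lower bound: χ ≥ ω).
The clique on [3, 5, 7] has size 3, forcing χ ≥ 3, and the coloring below uses 3 colors, so χ(G) = 3.
A valid 3-coloring: color 1: [2, 5]; color 2: [4, 6, 7]; color 3: [3].

χ(G) = 3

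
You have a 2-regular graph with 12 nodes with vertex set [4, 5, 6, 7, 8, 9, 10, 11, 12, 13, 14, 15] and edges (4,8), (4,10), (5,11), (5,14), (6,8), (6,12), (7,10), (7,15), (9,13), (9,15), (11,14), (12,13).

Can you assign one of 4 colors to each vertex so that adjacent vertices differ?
Yes, G is 4-colorable

A valid 4-coloring: color 1: [4, 7, 9, 11, 12]; color 2: [6, 10, 13, 14, 15]; color 3: [5, 8].
(χ(G) = 3 ≤ 4.)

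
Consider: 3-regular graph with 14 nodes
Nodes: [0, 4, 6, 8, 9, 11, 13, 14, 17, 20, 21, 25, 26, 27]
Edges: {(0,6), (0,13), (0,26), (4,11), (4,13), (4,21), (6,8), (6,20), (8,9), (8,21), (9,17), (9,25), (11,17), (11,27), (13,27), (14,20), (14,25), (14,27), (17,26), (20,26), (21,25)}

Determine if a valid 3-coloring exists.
Yes, G is 3-colorable

A valid 3-coloring: color 1: [0, 4, 8, 17, 20, 25, 27]; color 2: [6, 9, 11, 13, 14, 21, 26].
(χ(G) = 2 ≤ 3.)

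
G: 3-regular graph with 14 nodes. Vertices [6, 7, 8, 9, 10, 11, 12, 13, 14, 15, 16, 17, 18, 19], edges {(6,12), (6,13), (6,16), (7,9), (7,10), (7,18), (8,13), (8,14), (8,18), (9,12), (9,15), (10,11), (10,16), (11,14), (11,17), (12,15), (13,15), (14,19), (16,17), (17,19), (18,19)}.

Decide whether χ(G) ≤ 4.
A valid 4-coloring: color 1: [7, 12, 13, 14, 17]; color 2: [6, 9, 10, 18]; color 3: [8, 11, 15, 16, 19].
(χ(G) = 3 ≤ 4.)

Yes, G is 4-colorable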